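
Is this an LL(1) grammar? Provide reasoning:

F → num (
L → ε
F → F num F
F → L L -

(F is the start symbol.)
A grammar is LL(1) if for each non-terminal N with multiple productions, the predict sets of those productions are pairwise disjoint, where PREDICT(N → α) = (FIRST(α) \ {ε}) ∪ (FOLLOW(N) if α ⇒* ε).

Relevant sets:
  FIRST(F) = { '-', 'num' }
  FIRST(L) = { ε }

For F:
  PREDICT(F → num '(') = { 'num' }
  PREDICT(F → F num F) = { '-', 'num' }
  PREDICT(F → L L '-') = { '-' }
L has a single production, so nothing to check there.

Conflict found: Predict set conflict for F: { 'num' }
The grammar is NOT LL(1).

Answer: No. Predict set conflict for F: { 'num' }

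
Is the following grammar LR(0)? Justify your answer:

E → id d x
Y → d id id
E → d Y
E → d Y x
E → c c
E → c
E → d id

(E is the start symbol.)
A grammar is LR(0) if no state in the canonical LR(0) collection has:
  - both a shift item (dot before a terminal) and a complete item (shift-reduce conflict), or
  - two or more complete items (reduce-reduce conflict; the accept item [E' → E .] counts as a complete item here).

Augment with E' → E and build the canonical LR(0) collection (I0 = CLOSURE({[E' → . E]}), then GOTO on every symbol after a dot until no new states appear). It has 14 states:
  I0: { [E → . c c], [E → . c], [E → . d Y x], [E → . d Y], [E → . d id], [E → . id d x], [E' → . E] }  — shift
  I1: { [E' → E .] }  — accept
  I2: { [E → c . c], [E → c .] }  — shift, reduce
  I3: { [E → d . Y x], [E → d . Y], [E → d . id], [Y → . d id id] }  — shift
  I4: { [E → id . d x] }  — shift
  I5: { [E → id d . x] }  — shift
  I6: { [E → id d x .] }  — reduce
  I7: { [E → d Y . x], [E → d Y .] }  — shift, reduce
  I8: { [Y → d . id id] }  — shift
  I9: { [E → d id .] }  — reduce
  I10: { [Y → d id . id] }  — shift
  I11: { [Y → d id id .] }  — reduce
  I12: { [E → d Y x .] }  — reduce
  I13: { [E → c c .] }  — reduce

Conflict in state I2:
  Shift-reduce conflict between [E → c .] and [E → c . c]
So the grammar is NOT LR(0).

Answer: No. Shift-reduce conflict between [E → c .] and [E → c . c]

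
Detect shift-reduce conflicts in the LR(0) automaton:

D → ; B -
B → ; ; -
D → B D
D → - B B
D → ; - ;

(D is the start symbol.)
No shift-reduce conflicts

A shift-reduce conflict occurs when an LR(0) state has both:
  - a complete (reduce) item [A → α .] (dot at the end), and
  - a shift item [B → β . c γ] (dot before a terminal).

Augment with D' → D and build the canonical LR(0) collection (I0 = CLOSURE({[D' → . D]}), then GOTO on every symbol after a dot until no new states appear). It has 16 states:
  I0: { [B → . ; ; -], [D → . - B B], [D → . ; - ;], [D → . ; B -], [D → . B D], [D' → . D] }  — shift
  I1: { [B → . ; ; -], [D → - . B B] }  — shift
  I2: { [B → . ; ; -], [B → ; . ; -], [D → ; . - ;], [D → ; . B -] }  — shift
  I3: { [B → . ; ; -], [D → . - B B], [D → . ; - ;], [D → . ; B -], [D → . B D], [D → B . D] }  — shift
  I4: { [D' → D .] }  — accept
  I5: { [D → B D .] }  — reduce
  I6: { [D → ; - . ;] }  — shift
  I7: { [B → ; . ; -], [B → ; ; . -] }  — shift
  I8: { [D → ; B . -] }  — shift
  I9: { [D → ; B - .] }  — reduce
  I10: { [B → ; ; - .] }  — reduce
  I11: { [B → ; ; . -] }  — shift
  I12: { [D → ; - ; .] }  — reduce
  I13: { [B → ; . ; -] }  — shift
  I14: { [B → . ; ; -], [D → - B . B] }  — shift
  I15: { [D → - B B .] }  — reduce

No state contains both a complete item and a shift item.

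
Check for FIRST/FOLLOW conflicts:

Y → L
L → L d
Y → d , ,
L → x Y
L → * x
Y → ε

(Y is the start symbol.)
A FIRST/FOLLOW conflict occurs when a non-terminal N has a nullable alternative N → β (β ⇒* ε) and another alternative N → α with FIRST(α) ∩ FOLLOW(N) ≠ ∅: on such a lookahead the parser cannot decide between expanding α and letting N vanish via β.

Nullable non-terminals: Y.
FIRST sets used below: FIRST(L) = { '*', 'x' }

Y: nullable alternative(s) Y → ε; FOLLOW(Y) = { $, 'd' }
  Y → L: FIRST \ {ε} = { '*', 'x' } — disjoint from FOLLOW(Y)
  Y → d , ,: FIRST \ {ε} = { 'd' } — overlaps FOLLOW(Y) on { 'd' }: CONFLICT
  Y → ε: FIRST \ {ε} = { } — this is the only nullable alternative, skip

L has no nullable alternative, so no FIRST/FOLLOW check is needed there.

So the grammar has 1 FIRST/FOLLOW conflict (marked CONFLICT above).

Answer: Yes. Y → d ',' ',' with FOLLOW(Y) on { 'd' }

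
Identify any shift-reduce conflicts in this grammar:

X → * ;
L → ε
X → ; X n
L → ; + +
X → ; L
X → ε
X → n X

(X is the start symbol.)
Yes — I0: [X → .] vs [X → . * ;]; I2: [L → .] vs [L → . ; + +]; I4: [X → .] vs [X → . * ;]; I6: [L → .] vs [L → . ; + +]

A shift-reduce conflict occurs when an LR(0) state has both:
  - a complete (reduce) item [A → α .] (dot at the end), and
  - a shift item [B → β . c γ] (dot before a terminal).

Augment with X' → X and build the canonical LR(0) collection (I0 = CLOSURE({[X' → . X]}), then GOTO on every symbol after a dot until no new states appear). It has 13 states:
  I0: { [X → . * ;], [X → . ; L], [X → . ; X n], [X → . n X], [X → .], [X' → . X] }  — shift, reduce
  I1: { [X → * . ;] }  — shift
  I2: { [L → . ; + +], [L → .], [X → . * ;], [X → . ; L], [X → . ; X n], [X → . n X], [X → .], [X → ; . L], [X → ; . X n] }  — shift, 2 reduces
  I3: { [X' → X .] }  — accept
  I4: { [X → . * ;], [X → . ; L], [X → . ; X n], [X → . n X], [X → .], [X → n . X] }  — shift, reduce
  I5: { [X → n X .] }  — reduce
  I6: { [L → . ; + +], [L → .], [L → ; . + +], [X → . * ;], [X → . ; L], [X → . ; X n], [X → . n X], [X → .], [X → ; . L], [X → ; . X n] }  — shift, 2 reduces
  I7: { [X → ; L .] }  — reduce
  I8: { [X → ; X . n] }  — shift
  I9: { [X → ; X n .] }  — reduce
  I10: { [L → ; + . +] }  — shift
  I11: { [L → ; + + .] }  — reduce
  I12: { [X → * ; .] }  — reduce

I0 contains reduce item [X → .] and shift items [X → . * ;], [X → . ; L], [X → . ; X n], [X → . n X] — shift-reduce conflict.
I2 contains reduce items [L → .], [X → .] and shift items [L → . ; + +], [X → . * ;], [X → . ; L], [X → . ; X n], [X → . n X] — shift-reduce conflict.
I4 contains reduce item [X → .] and shift items [X → . * ;], [X → . ; L], [X → . ; X n], [X → . n X] — shift-reduce conflict.
I6 contains reduce items [L → .], [X → .] and shift items [L → . ; + +], [L → ; . + +], [X → . * ;], [X → . ; L], [X → . ; X n], [X → . n X] — shift-reduce conflict.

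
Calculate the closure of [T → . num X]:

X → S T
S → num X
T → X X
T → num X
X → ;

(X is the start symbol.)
Start with: [T → . num X]
The dot precedes the terminal num, so nothing is added.

CLOSURE = { [T → . num X] }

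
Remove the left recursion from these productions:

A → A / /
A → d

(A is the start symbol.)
A → d A'
A' → / / A'
A' → ε

A is directly left-recursive. The standard transformation for
  A → A α₁ | ... | A α_m | β₁ | ... | β_n
is
  A  → β₁ A' | ... | β_n A'
  A' → α₁ A' | ... | α_m A' | ε

A → d becomes A → d A'
A → A / / becomes A' → / / A'
Add A' → ε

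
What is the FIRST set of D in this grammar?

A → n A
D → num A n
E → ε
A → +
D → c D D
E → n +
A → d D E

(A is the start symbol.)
{ 'c', 'num' }

To compute FIRST(D), examine every production with D on the left-hand side, reading each right-hand side left to right until a non-nullable symbol is reached.

From D → num A n:
  - num is a terminal: add 'num' and stop
From D → c D D:
  - c is a terminal: add 'c' and stop

Collecting: FIRST(D) = { 'c', 'num' }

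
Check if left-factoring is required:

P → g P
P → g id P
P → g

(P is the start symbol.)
Yes, P has productions with common prefix 'g'

Left-factoring is needed when two productions for the same non-terminal
share a common prefix on the right-hand side.

Productions for P:
  P → g P
  P → g id P
  P → g

Found common prefix 'g' in productions for P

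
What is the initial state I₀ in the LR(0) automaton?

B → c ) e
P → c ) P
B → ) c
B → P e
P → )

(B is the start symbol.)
{ [B → . ) c], [B → . P e], [B → . c ) e], [B' → . B], [P → . )], [P → . c ) P] }

First, augment the grammar with B' → B
I₀ = CLOSURE({ [B' → . B] }):
  [B' → . B] has the dot before B: add [B → . c ) e], [B → . ) c], [B → . P e]
  [B → . P e] has the dot before P: add [P → . c ) P], [P → . )]
No further items can be added.

I₀ = { [B → . ) c], [B → . P e], [B → . c ) e], [B' → . B], [P → . )], [P → . c ) P] }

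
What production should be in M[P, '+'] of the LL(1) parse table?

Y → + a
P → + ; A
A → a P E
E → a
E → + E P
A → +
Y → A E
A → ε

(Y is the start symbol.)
P → + ; A

To find M[P, '+'], we find productions for P where '+' is in the predict set (PREDICT(N → α) = (FIRST(α) \ {ε}) ∪ (FOLLOW(N) if α ⇒* ε)).

P → + ; A: PREDICT = { '+' }
  '+' is in predict set, so this production goes in M[P, '+']

M[P, '+'] = P → + ; A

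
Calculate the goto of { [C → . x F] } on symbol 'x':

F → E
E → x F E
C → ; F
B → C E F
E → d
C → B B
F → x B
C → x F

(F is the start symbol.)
GOTO(I, 'x') = CLOSURE({ [A → αX.β] : [A → α.Xβ] ∈ I, X = 'x' })

Items with dot before 'x', with the dot advanced:
  [C → . x F] → [C → x . F]
Closure of the advanced items:
  [C → x . F] has the dot before F: add [F → . E], [F → . x B]
  [F → . E] has the dot before E: add [E → . x F E], [E → . d]

GOTO = { [C → x . F], [E → . d], [E → . x F E], [F → . E], [F → . x B] }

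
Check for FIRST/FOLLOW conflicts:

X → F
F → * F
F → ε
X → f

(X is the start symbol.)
A FIRST/FOLLOW conflict occurs when a non-terminal N has a nullable alternative N → β (β ⇒* ε) and another alternative N → α with FIRST(α) ∩ FOLLOW(N) ≠ ∅: on such a lookahead the parser cannot decide between expanding α and letting N vanish via β.

Nullable non-terminals: F, X.
FIRST sets used below: FIRST(F) = { '*', ε }

F: nullable alternative(s) F → ε; FOLLOW(F) = { $ }
  F → * F: FIRST \ {ε} = { '*' } — disjoint from FOLLOW(F)
  F → ε: FIRST \ {ε} = { } — this is the only nullable alternative, skip

X: nullable alternative(s) X → F; FOLLOW(X) = { $ }
  X → F: FIRST \ {ε} = { '*' } — this is the only nullable alternative, skip
  X → f: FIRST \ {ε} = { 'f' } — disjoint from FOLLOW(X)

No FIRST/FOLLOW conflicts found.

Answer: No FIRST/FOLLOW conflicts.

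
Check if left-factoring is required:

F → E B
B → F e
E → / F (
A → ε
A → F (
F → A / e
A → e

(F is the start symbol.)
No, left-factoring is not needed

Left-factoring is needed when two productions for the same non-terminal
share a common prefix on the right-hand side.

Productions for F:
  F → E B
  F → A / e
Productions for A:
  A → ε
  A → F (
  A → e

No common prefixes found.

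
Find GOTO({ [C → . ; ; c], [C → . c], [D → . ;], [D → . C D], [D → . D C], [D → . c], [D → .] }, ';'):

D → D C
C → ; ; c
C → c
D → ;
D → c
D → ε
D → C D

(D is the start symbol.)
{ [C → ; . ; c], [D → ; .] }

GOTO(I, ';') = CLOSURE({ [A → αX.β] : [A → α.Xβ] ∈ I, X = ';' })

Items with dot before ';', with the dot advanced:
  [C → . ; ; c] → [C → ; . ; c]
  [D → . ;] → [D → ; .]
Closure adds nothing (no advanced item has the dot before a non-terminal).

GOTO = { [C → ; . ; c], [D → ; .] }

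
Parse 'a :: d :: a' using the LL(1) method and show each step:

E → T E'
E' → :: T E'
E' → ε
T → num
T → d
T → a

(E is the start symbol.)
LL(1) parsing maintains a stack (initially the start symbol over $) and the input. At each step: if the stack top is a terminal, match it against the current input token; if it is a non-terminal N, replace it with the RHS of M[N, lookahead] (the unique production whose predict set contains the lookahead).

Stack is shown with the top on the left.

Stack      Input          Action
--------------------------------
E $        a :: d :: a $  output E → T E'
T E' $     a :: d :: a $  output T → a
a E' $     a :: d :: a $  match 'a'
E' $       :: d :: a $    output E' → :: T E'
:: T E' $  :: d :: a $    match '::'
T E' $     d :: a $       output T → d
d E' $     d :: a $       match 'd'
E' $       :: a $         output E' → :: T E'
:: T E' $  :: a $         match '::'
T E' $     a $            output T → a
a E' $     a $            match 'a'
E' $       $              output E' → ε
$          $              accept

The string is accepted.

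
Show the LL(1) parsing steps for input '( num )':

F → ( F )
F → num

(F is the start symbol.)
Stack is shown with the top on the left.

Stack    Input      Action
--------------------------
F $      ( num ) $  output F → ( F )
( F ) $  ( num ) $  match '('
F ) $    num ) $    output F → num
num ) $  num ) $    match 'num'
) $      ) $        match ')'
$        $          accept

The string is accepted.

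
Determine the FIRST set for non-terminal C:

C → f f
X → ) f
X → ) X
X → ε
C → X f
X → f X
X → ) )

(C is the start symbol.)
{ ')', 'f' }

FIRST sets of the other non-terminals involved (by the same procedure, iterated to a fixed point):
  FIRST(X) = { ')', 'f', ε }

From C → f f:
  - f is a terminal: add 'f' and stop
From C → X f:
  - X is a non-terminal: add FIRST(X) \ {ε} = { ')', 'f' }
    X is nullable, so continue to the next symbol
  - f is a terminal: add 'f' and stop

Collecting: FIRST(C) = { ')', 'f' }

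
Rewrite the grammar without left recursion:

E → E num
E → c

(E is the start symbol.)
E is directly left-recursive. The standard transformation for
  A → A α₁ | ... | A α_m | β₁ | ... | β_n
is
  A  → β₁ A' | ... | β_n A'
  A' → α₁ A' | ... | α_m A' | ε

E → c becomes E → c E'
E → E num becomes E' → num E'
Add E' → ε

Resulting grammar:
E → c E'
E' → num E'
E' → ε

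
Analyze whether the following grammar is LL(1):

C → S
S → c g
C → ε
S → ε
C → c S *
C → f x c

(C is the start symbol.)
No. Predict set conflict for C: { $ }

A grammar is LL(1) if for each non-terminal N with multiple productions, the predict sets of those productions are pairwise disjoint, where PREDICT(N → α) = (FIRST(α) \ {ε}) ∪ (FOLLOW(N) if α ⇒* ε).

Relevant sets:
  FIRST(S) = { 'c', ε }
  FOLLOW(C) = { $ }
  FOLLOW(S) = { $, '*' }

For C:
  PREDICT(C → S) = { $, 'c' }
  PREDICT(C → ε) = { $ }
  PREDICT(C → c S '*') = { 'c' }
  PREDICT(C → f x c) = { 'f' }
For S:
  PREDICT(S → c g) = { 'c' }
  PREDICT(S → ε) = { $, '*' }

Conflict found: Predict set conflict for C: { $ }
The grammar is NOT LL(1).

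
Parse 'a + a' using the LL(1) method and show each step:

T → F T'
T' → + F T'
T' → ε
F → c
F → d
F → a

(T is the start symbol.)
Stack is shown with the top on the left.

Stack     Input    Action
-------------------------
T $       a + a $  output T → F T'
F T' $    a + a $  output F → a
a T' $    a + a $  match 'a'
T' $      + a $    output T' → + F T'
+ F T' $  + a $    match '+'
F T' $    a $      output F → a
a T' $    a $      match 'a'
T' $      $        output T' → ε
$         $        accept

The string is accepted.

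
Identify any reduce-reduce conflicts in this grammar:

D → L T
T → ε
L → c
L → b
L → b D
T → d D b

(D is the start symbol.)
No reduce-reduce conflicts

A reduce-reduce conflict occurs when an LR(0) state has two complete items [A → α .] and [B → β .] — both call for a reduction, and with no lookahead the parser cannot choose between them.

Augment with D' → D and build the canonical LR(0) collection (I0 = CLOSURE({[D' → . D]}), then GOTO on every symbol after a dot until no new states appear). It has 10 states:
  I0: { [D → . L T], [D' → . D], [L → . b D], [L → . b], [L → . c] }  — shift
  I1: { [D' → D .] }  — accept
  I2: { [D → L . T], [T → . d D b], [T → .] }  — shift, reduce
  I3: { [D → . L T], [L → . b D], [L → . b], [L → . c], [L → b . D], [L → b .] }  — shift, reduce
  I4: { [L → c .] }  — reduce
  I5: { [L → b D .] }  — reduce
  I6: { [D → L T .] }  — reduce
  I7: { [D → . L T], [L → . b D], [L → . b], [L → . c], [T → d . D b] }  — shift
  I8: { [T → d D . b] }  — shift
  I9: { [T → d D b .] }  — reduce

No state contains more than one complete item.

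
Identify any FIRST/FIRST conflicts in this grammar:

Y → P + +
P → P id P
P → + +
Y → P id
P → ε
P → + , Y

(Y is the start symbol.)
FIRST sets of the non-terminals at (or reachable through a nullable prefix from) the front of some alternative:
  FIRST(P) = { '+', 'id', ε }

Productions for Y:
  Y → P + +: FIRST = { '+', 'id' }
  Y → P id: FIRST = { '+', 'id' }
Productions for P:
  P → P id P: FIRST = { '+', 'id' }
  P → + +: FIRST = { '+' }
  P → ε: FIRST = { ε }
  P → + , Y: FIRST = { '+' }

Conflict for Y: Y → P + + and Y → P id
  Overlap: { '+', 'id' }
Conflict for P: P → P id P and P → + +
  Overlap: { '+' }
Conflict for P: P → P id P and P → + , Y
  Overlap: { '+' }
Conflict for P: P → + + and P → + , Y
  Overlap: { '+' }

Answer: Yes. Y → P '+' '+' / Y → P id on { '+', 'id' }; P → P id P / P → '+' '+' on { '+' }; P → P id P / P → '+' ',' Y on { '+' }; P → '+' '+' / P → '+' ',' Y on { '+' }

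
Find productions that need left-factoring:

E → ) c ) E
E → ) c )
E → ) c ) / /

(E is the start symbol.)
Left-factoring is needed when two productions for the same non-terminal
share a common prefix on the right-hand side.

Productions for E:
  E → ) c ) E
  E → ) c )
  E → ) c ) / /

Found common prefix ') c )' in productions for E

Answer: Yes, E has productions with common prefix ') c )'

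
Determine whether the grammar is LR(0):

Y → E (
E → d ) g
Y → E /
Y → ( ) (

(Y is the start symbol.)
A grammar is LR(0) if no state in the canonical LR(0) collection has:
  - both a shift item (dot before a terminal) and a complete item (shift-reduce conflict), or
  - two or more complete items (reduce-reduce conflict; the accept item [Y' → Y .] counts as a complete item here).

Augment with Y' → Y and build the canonical LR(0) collection (I0 = CLOSURE({[Y' → . Y]}), then GOTO on every symbol after a dot until no new states appear). It has 11 states:
  I0: { [E → . d ) g], [Y → . ( ) (], [Y → . E (], [Y → . E /], [Y' → . Y] }  — shift
  I1: { [Y → ( . ) (] }  — shift
  I2: { [Y → E . (], [Y → E . /] }  — shift
  I3: { [Y' → Y .] }  — accept
  I4: { [E → d . ) g] }  — shift
  I5: { [E → d ) . g] }  — shift
  I6: { [E → d ) g .] }  — reduce
  I7: { [Y → E ( .] }  — reduce
  I8: { [Y → E / .] }  — reduce
  I9: { [Y → ( ) . (] }  — shift
  I10: { [Y → ( ) ( .] }  — reduce

Every state is either a pure shift/goto state or contains exactly one complete item and nothing to shift — no conflicts. The grammar is LR(0).

Answer: Yes, the grammar is LR(0)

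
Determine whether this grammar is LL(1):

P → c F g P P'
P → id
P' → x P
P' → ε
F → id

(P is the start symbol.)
No. Predict set conflict for P': { 'x' }

Relevant sets:
  FOLLOW(P') = { $, 'x' }

For P:
  PREDICT(P → c F g P P') = { 'c' }
  PREDICT(P → id) = { 'id' }
For P':
  PREDICT(P' → x P) = { 'x' }
  PREDICT(P' → ε) = { $, 'x' }
F has a single production, so nothing to check there.

Conflict found: Predict set conflict for P': { 'x' }
The grammar is NOT LL(1).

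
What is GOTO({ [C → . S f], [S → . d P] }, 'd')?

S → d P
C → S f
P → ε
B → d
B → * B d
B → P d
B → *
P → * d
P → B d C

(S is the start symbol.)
GOTO(I, 'd') = CLOSURE({ [A → αX.β] : [A → α.Xβ] ∈ I, X = 'd' })

Items with dot before 'd', with the dot advanced:
  [S → . d P] → [S → d . P]
Closure of the advanced items:
  [S → d . P] has the dot before P: add [P → .], [P → . * d], [P → . B d C]
  [P → . B d C] has the dot before B: add [B → . d], [B → . * B d], [B → . P d], [B → . *]

GOTO = { [B → . * B d], [B → . *], [B → . P d], [B → . d], [P → . * d], [P → . B d C], [P → .], [S → d . P] }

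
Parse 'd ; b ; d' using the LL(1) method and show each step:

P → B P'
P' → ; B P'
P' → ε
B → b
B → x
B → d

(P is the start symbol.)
LL(1) parsing maintains a stack (initially the start symbol over $) and the input. At each step: if the stack top is a terminal, match it against the current input token; if it is a non-terminal N, replace it with the RHS of M[N, lookahead] (the unique production whose predict set contains the lookahead).

Stack is shown with the top on the left.

Stack     Input        Action
-----------------------------
P $       d ; b ; d $  output P → B P'
B P' $    d ; b ; d $  output B → d
d P' $    d ; b ; d $  match 'd'
P' $      ; b ; d $    output P' → ; B P'
; B P' $  ; b ; d $    match ';'
B P' $    b ; d $      output B → b
b P' $    b ; d $      match 'b'
P' $      ; d $        output P' → ; B P'
; B P' $  ; d $        match ';'
B P' $    d $          output B → d
d P' $    d $          match 'd'
P' $      $            output P' → ε
$         $            accept

The string is accepted.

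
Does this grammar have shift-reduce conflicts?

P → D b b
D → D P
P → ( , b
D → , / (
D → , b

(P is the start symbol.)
No shift-reduce conflicts

A shift-reduce conflict occurs when an LR(0) state has both:
  - a complete (reduce) item [A → α .] (dot at the end), and
  - a shift item [B → β . c γ] (dot before a terminal).

Augment with P' → P and build the canonical LR(0) collection (I0 = CLOSURE({[P' → . P]}), then GOTO on every symbol after a dot until no new states appear). It has 13 states:
  I0: { [D → . , / (], [D → . , b], [D → . D P], [P → . ( , b], [P → . D b b], [P' → . P] }  — shift
  I1: { [P → ( . , b] }  — shift
  I2: { [D → , . / (], [D → , . b] }  — shift
  I3: { [D → . , / (], [D → . , b], [D → . D P], [D → D . P], [P → . ( , b], [P → . D b b], [P → D . b b] }  — shift
  I4: { [P' → P .] }  — accept
  I5: { [D → D P .] }  — reduce
  I6: { [P → D b . b] }  — shift
  I7: { [P → D b b .] }  — reduce
  I8: { [D → , / . (] }  — shift
  I9: { [D → , b .] }  — reduce
  I10: { [D → , / ( .] }  — reduce
  I11: { [P → ( , . b] }  — shift
  I12: { [P → ( , b .] }  — reduce

No state contains both a complete item and a shift item.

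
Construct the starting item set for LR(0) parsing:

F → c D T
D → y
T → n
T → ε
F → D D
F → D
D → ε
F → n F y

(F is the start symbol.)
First, augment the grammar with F' → F
I₀ = CLOSURE({ [F' → . F] }):
  [F' → . F] has the dot before F: add [F → . c D T], [F → . D D], [F → . D], [F → . n F y]
  [F → . D D] has the dot before D: add [D → . y], [D → .]
No further items can be added.

I₀ = { [D → . y], [D → .], [F → . D D], [F → . D], [F → . c D T], [F → . n F y], [F' → . F] }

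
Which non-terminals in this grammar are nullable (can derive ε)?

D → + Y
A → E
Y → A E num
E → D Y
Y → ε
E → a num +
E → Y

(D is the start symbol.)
A non-terminal is nullable if it can derive ε (the empty string): either it has an ε-production, or it has a production whose right-hand side consists entirely of nullable non-terminals.

ε-productions: Y → ε
So Y is immediately nullable.
E → Y: every symbol on the right is nullable, so E is nullable too.
A → E: every symbol on the right is nullable, so A is nullable too.
No further non-terminal can be added: every production for the remaining non-terminals contains a terminal or a non-nullable non-terminal.
Nullable = { 'A', 'E', 'Y' }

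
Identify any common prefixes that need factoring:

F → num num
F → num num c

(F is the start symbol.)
Left-factoring is needed when two productions for the same non-terminal
share a common prefix on the right-hand side.

Productions for F:
  F → num num
  F → num num c

Found common prefix 'num num' in productions for F

Answer: Yes, F has productions with common prefix 'num num'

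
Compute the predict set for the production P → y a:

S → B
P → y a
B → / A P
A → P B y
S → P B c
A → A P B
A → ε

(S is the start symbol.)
PREDICT(P → y a) = (FIRST(RHS) \ {ε}) ∪ (FOLLOW(P) if ε ∈ FIRST(RHS), i.e. RHS ⇒* ε)
FIRST(y a) = { 'y' }
ε ∉ FIRST(y a), so FOLLOW(P) is not added.
PREDICT(P → y a) = { 'y' }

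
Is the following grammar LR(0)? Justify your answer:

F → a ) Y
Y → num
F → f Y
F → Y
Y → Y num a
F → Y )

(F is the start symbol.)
No. Shift-reduce conflict between [F → Y .] and [F → Y . )]

Augment with F' → F and build the canonical LR(0) collection (I0 = CLOSURE({[F' → . F]}), then GOTO on every symbol after a dot until no new states appear). It has 12 states:
  I0: { [F → . Y )], [F → . Y], [F → . a ) Y], [F → . f Y], [F' → . F], [Y → . Y num a], [Y → . num] }  — shift
  I1: { [F' → F .] }  — accept
  I2: { [F → Y . )], [F → Y .], [Y → Y . num a] }  — shift, reduce
  I3: { [F → a . ) Y] }  — shift
  I4: { [F → f . Y], [Y → . Y num a], [Y → . num] }  — shift
  I5: { [Y → num .] }  — reduce
  I6: { [F → f Y .], [Y → Y . num a] }  — shift, reduce
  I7: { [Y → Y num . a] }  — shift
  I8: { [Y → Y num a .] }  — reduce
  I9: { [F → a ) . Y], [Y → . Y num a], [Y → . num] }  — shift
  I10: { [F → a ) Y .], [Y → Y . num a] }  — shift, reduce
  I11: { [F → Y ) .] }  — reduce

Conflict in state I2:
  Shift-reduce conflict between [F → Y .] and [F → Y . )]
So the grammar is NOT LR(0).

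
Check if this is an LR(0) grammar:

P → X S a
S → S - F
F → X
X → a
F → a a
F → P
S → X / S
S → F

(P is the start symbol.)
A grammar is LR(0) if no state in the canonical LR(0) collection has:
  - both a shift item (dot before a terminal) and a complete item (shift-reduce conflict), or
  - two or more complete items (reduce-reduce conflict; the accept item [P' → P .] counts as a complete item here).

Augment with P' → P and build the canonical LR(0) collection (I0 = CLOSURE({[P' → . P]}), then GOTO on every symbol after a dot until no new states appear). It has 16 states:
  I0: { [P → . X S a], [P' → . P], [X → . a] }  — shift
  I1: { [P' → P .] }  — accept
  I2: { [F → . P], [F → . X], [F → . a a], [P → . X S a], [P → X . S a], [S → . F], [S → . S - F], [S → . X / S], [X → . a] }  — shift
  I3: { [X → a .] }  — reduce
  I4: { [S → F .] }  — reduce
  I5: { [F → P .] }  — reduce
  I6: { [P → X S . a], [S → S . - F] }  — shift
  I7: { [F → . P], [F → . X], [F → . a a], [F → X .], [P → . X S a], [P → X . S a], [S → . F], [S → . S - F], [S → . X / S], [S → X . / S], [X → . a] }  — shift, reduce
  I8: { [F → a . a], [X → a .] }  — shift, reduce
  I9: { [F → a a .] }  — reduce
  I10: { [F → . P], [F → . X], [F → . a a], [P → . X S a], [S → . F], [S → . S - F], [S → . X / S], [S → X / . S], [X → . a] }  — shift
  I11: { [S → S . - F], [S → X / S .] }  — shift, reduce
  I12: { [F → . P], [F → . X], [F → . a a], [P → . X S a], [S → S - . F], [X → . a] }  — shift
  I13: { [S → S - F .] }  — reduce
  I14: { [F → . P], [F → . X], [F → . a a], [F → X .], [P → . X S a], [P → X . S a], [S → . F], [S → . S - F], [S → . X / S], [X → . a] }  — shift, reduce
  I15: { [P → X S a .] }  — reduce

Conflict in state I7:
  Shift-reduce conflict between [F → X .] and [F → . a a]
So the grammar is NOT LR(0).

Answer: No. Shift-reduce conflict between [F → X .] and [F → . a a]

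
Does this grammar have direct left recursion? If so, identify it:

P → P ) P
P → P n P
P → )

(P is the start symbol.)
Direct left recursion occurs when N → N α for some non-terminal N (the right-hand side begins with the left-hand side itself).

P → P ) P: LEFT RECURSIVE (starts with P)
P → P n P: LEFT RECURSIVE (starts with P)
P → ): starts with ')'

The grammar has direct left recursion on: P.

Answer: Yes, P is left-recursive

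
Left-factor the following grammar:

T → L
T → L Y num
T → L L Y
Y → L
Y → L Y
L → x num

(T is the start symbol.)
Left-factoring transforms A → αβ₁ | αβ₂ into A → αA' and A' → β₁ | β₂
(α is the longest common prefix among the alternatives). Repeat until
no nonterminal has two alternatives with a common prefix.

Round 1: T has alternatives sharing prefix 'L'. Introduce T': T → L T'
  Add: T' → ε
  Add: T' → Y num
  Add: T' → L Y

Round 2: Y has alternatives sharing prefix 'L'. Introduce Y': Y → L Y'
  Add: Y' → ε
  Add: Y' → Y

No remaining common prefixes — done.

Resulting grammar:
T → L T'
T' → ε
T' → Y num
T' → L Y
Y → L Y'
Y' → ε
Y' → Y
L → x num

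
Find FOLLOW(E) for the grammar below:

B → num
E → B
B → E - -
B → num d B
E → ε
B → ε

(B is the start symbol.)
To compute FOLLOW(E), find every occurrence of E on a right-hand side N → α E β: add FIRST(β) \ {ε}, and if β is empty or nullable also add FOLLOW(N). Iterate to a fixed point.

In B → E - -: E is followed by '-' '-', add FIRST('-' '-') \ {ε} = { '-' }

Taking the union: FOLLOW(E) = { '-' }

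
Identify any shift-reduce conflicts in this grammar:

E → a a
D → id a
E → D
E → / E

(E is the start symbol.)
No shift-reduce conflicts

A shift-reduce conflict occurs when an LR(0) state has both:
  - a complete (reduce) item [A → α .] (dot at the end), and
  - a shift item [B → β . c γ] (dot before a terminal).

Augment with E' → E and build the canonical LR(0) collection (I0 = CLOSURE({[E' → . E]}), then GOTO on every symbol after a dot until no new states appear). It has 9 states:
  I0: { [D → . id a], [E → . / E], [E → . D], [E → . a a], [E' → . E] }  — shift
  I1: { [D → . id a], [E → . / E], [E → . D], [E → . a a], [E → / . E] }  — shift
  I2: { [E → D .] }  — reduce
  I3: { [E' → E .] }  — accept
  I4: { [E → a . a] }  — shift
  I5: { [D → id . a] }  — shift
  I6: { [D → id a .] }  — reduce
  I7: { [E → a a .] }  — reduce
  I8: { [E → / E .] }  — reduce

No state contains both a complete item and a shift item.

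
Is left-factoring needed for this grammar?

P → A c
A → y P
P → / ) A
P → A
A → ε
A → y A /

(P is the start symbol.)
Left-factoring is needed when two productions for the same non-terminal
share a common prefix on the right-hand side.

Productions for P:
  P → A c
  P → / ) A
  P → A
Productions for A:
  A → y P
  A → ε
  A → y A /

Found common prefix 'A' in productions for P
Found common prefix 'y' in productions for A

Answer: Yes, P has productions with common prefix 'A'; A has productions with common prefix 'y'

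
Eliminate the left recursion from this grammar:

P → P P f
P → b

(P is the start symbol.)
P is directly left-recursive. The standard transformation for
  A → A α₁ | ... | A α_m | β₁ | ... | β_n
is
  A  → β₁ A' | ... | β_n A'
  A' → α₁ A' | ... | α_m A' | ε

P → b becomes P → b P'
P → P P f becomes P' → P f P'
Add P' → ε

Resulting grammar:
P → b P'
P' → P f P'
P' → ε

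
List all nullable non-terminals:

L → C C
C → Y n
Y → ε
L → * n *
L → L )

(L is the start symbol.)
A non-terminal is nullable if it can derive ε (the empty string): either it has an ε-production, or it has a production whose right-hand side consists entirely of nullable non-terminals.

ε-productions: Y → ε
So Y is immediately nullable.
No further non-terminal can be added: every production for the remaining non-terminals contains a terminal or a non-nullable non-terminal.
Nullable = { 'Y' }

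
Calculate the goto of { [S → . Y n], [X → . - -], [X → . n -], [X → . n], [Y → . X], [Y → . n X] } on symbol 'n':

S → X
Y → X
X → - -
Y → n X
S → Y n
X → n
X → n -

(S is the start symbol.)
GOTO(I, 'n') = CLOSURE({ [A → αX.β] : [A → α.Xβ] ∈ I, X = 'n' })

Items with dot before 'n', with the dot advanced:
  [X → . n] → [X → n .]
  [X → . n -] → [X → n . -]
  [Y → . n X] → [Y → n . X]
Closure of the advanced items:
  [Y → n . X] has the dot before X: add [X → . - -], [X → . n], [X → . n -]

GOTO = { [X → . - -], [X → . n -], [X → . n], [X → n . -], [X → n .], [Y → n . X] }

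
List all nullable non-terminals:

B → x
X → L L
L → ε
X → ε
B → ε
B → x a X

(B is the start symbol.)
A non-terminal is nullable if it can derive ε (the empty string): either it has an ε-production, or it has a production whose right-hand side consists entirely of nullable non-terminals.

ε-productions: L → ε, X → ε, B → ε
So L, X, B are immediately nullable.
Every non-terminal is now nullable.
Nullable = { 'B', 'L', 'X' }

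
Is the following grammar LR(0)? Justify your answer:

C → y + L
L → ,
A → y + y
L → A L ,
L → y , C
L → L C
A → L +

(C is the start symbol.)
A grammar is LR(0) if no state in the canonical LR(0) collection has:
  - both a shift item (dot before a terminal) and a complete item (shift-reduce conflict), or
  - two or more complete items (reduce-reduce conflict; the accept item [C' → C .] counts as a complete item here).

Augment with C' → C and build the canonical LR(0) collection (I0 = CLOSURE({[C' → . C]}), then GOTO on every symbol after a dot until no new states appear). It has 16 states:
  I0: { [C → . y + L], [C' → . C] }  — shift
  I1: { [C' → C .] }  — accept
  I2: { [C → y . + L] }  — shift
  I3: { [A → . L +], [A → . y + y], [C → y + . L], [L → . ,], [L → . A L ,], [L → . L C], [L → . y , C] }  — shift
  I4: { [L → , .] }  — reduce
  I5: { [A → . L +], [A → . y + y], [L → . ,], [L → . A L ,], [L → . L C], [L → . y , C], [L → A . L ,] }  — shift
  I6: { [A → L . +], [C → . y + L], [C → y + L .], [L → L . C] }  — shift, reduce
  I7: { [A → y . + y], [L → y . , C] }  — shift
  I8: { [A → y + . y] }  — shift
  I9: { [C → . y + L], [L → y , . C] }  — shift
  I10: { [L → y , C .] }  — reduce
  I11: { [A → y + y .] }  — reduce
  I12: { [A → L + .] }  — reduce
  I13: { [L → L C .] }  — reduce
  I14: { [A → L . +], [C → . y + L], [L → A L . ,], [L → L . C] }  — shift
  I15: { [L → A L , .] }  — reduce

Conflict in state I6:
  Shift-reduce conflict between [C → y + L .] and [A → L . +]
So the grammar is NOT LR(0).

Answer: No. Shift-reduce conflict between [C → y + L .] and [A → L . +]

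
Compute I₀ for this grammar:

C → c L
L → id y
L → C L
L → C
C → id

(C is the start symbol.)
First, augment the grammar with C' → C
I₀ = CLOSURE({ [C' → . C] }):
  [C' → . C] has the dot before C: add [C → . c L], [C → . id]
No further items can be added.

I₀ = { [C → . c L], [C → . id], [C' → . C] }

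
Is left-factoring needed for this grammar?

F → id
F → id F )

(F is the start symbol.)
Left-factoring is needed when two productions for the same non-terminal
share a common prefix on the right-hand side.

Productions for F:
  F → id
  F → id F )

Found common prefix 'id' in productions for F

Answer: Yes, F has productions with common prefix 'id'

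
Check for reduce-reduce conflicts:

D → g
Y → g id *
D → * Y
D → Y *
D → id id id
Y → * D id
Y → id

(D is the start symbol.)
No reduce-reduce conflicts

A reduce-reduce conflict occurs when an LR(0) state has two complete items [A → α .] and [B → β .] — both call for a reduction, and with no lookahead the parser cannot choose between them.

Augment with D' → D and build the canonical LR(0) collection (I0 = CLOSURE({[D' → . D]}), then GOTO on every symbol after a dot until no new states appear). It has 14 states:
  I0: { [D → . * Y], [D → . Y *], [D → . g], [D → . id id id], [D' → . D], [Y → . * D id], [Y → . g id *], [Y → . id] }  — shift
  I1: { [D → * . Y], [D → . * Y], [D → . Y *], [D → . g], [D → . id id id], [Y → * . D id], [Y → . * D id], [Y → . g id *], [Y → . id] }  — shift
  I2: { [D' → D .] }  — accept
  I3: { [D → Y . *] }  — shift
  I4: { [D → g .], [Y → g . id *] }  — shift, reduce
  I5: { [D → id . id id], [Y → id .] }  — shift, reduce
  I6: { [D → id id . id] }  — shift
  I7: { [D → id id id .] }  — reduce
  I8: { [Y → g id . *] }  — shift
  I9: { [Y → g id * .] }  — reduce
  I10: { [D → Y * .] }  — reduce
  I11: { [Y → * D . id] }  — shift
  I12: { [D → * Y .], [D → Y . *] }  — shift, reduce
  I13: { [Y → * D id .] }  — reduce

No state contains more than one complete item.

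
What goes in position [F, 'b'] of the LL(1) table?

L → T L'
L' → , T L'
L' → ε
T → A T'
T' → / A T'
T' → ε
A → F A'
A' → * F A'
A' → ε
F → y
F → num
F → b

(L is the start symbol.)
To find M[F, 'b'], we find productions for F where 'b' is in the predict set (PREDICT(N → α) = (FIRST(α) \ {ε}) ∪ (FOLLOW(N) if α ⇒* ε)).

F → y: PREDICT = { 'y' }
F → num: PREDICT = { 'num' }
F → b: PREDICT = { 'b' }
  'b' is in predict set, so this production goes in M[F, 'b']

M[F, 'b'] = F → b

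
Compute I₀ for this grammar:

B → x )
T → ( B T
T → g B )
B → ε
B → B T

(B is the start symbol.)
First, augment the grammar with B' → B
I₀ = CLOSURE({ [B' → . B] }):
  [B' → . B] has the dot before B: add [B → . x )], [B → .], [B → . B T]
No further items can be added.

I₀ = { [B → . B T], [B → . x )], [B → .], [B' → . B] }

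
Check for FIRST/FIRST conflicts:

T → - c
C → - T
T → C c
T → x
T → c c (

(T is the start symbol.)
Yes. T → '-' c / T → C c on { '-' }

A FIRST/FIRST conflict occurs when two productions N → α and N → β for the same non-terminal have FIRST(α) ∩ FIRST(β) ≠ ∅ (with ε ∈ FIRST of a nullable right-hand side, so two nullable alternatives also conflict).

FIRST sets of the non-terminals at (or reachable through a nullable prefix from) the front of some alternative:
  FIRST(C) = { '-' }

Productions for T:
  T → - c: FIRST = { '-' }
  T → C c: FIRST = { '-' }
  T → x: FIRST = { 'x' }
  T → c c (: FIRST = { 'c' }
C has only one production, so no FIRST/FIRST conflict is possible there.

Conflict for T: T → - c and T → C c
  Overlap: { '-' }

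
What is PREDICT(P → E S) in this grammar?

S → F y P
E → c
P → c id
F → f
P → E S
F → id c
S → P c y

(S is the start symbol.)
PREDICT(P → E S) = (FIRST(RHS) \ {ε}) ∪ (FOLLOW(P) if ε ∈ FIRST(RHS), i.e. RHS ⇒* ε)
FIRST(E) = { 'c' }
FIRST(E S) = { 'c' }
ε ∉ FIRST(E S), so FOLLOW(P) is not added.
PREDICT(P → E S) = { 'c' }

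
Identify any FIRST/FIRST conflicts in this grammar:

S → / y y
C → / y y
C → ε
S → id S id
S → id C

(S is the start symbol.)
Yes. S → id S id / S → id C on { 'id' }

A FIRST/FIRST conflict occurs when two productions N → α and N → β for the same non-terminal have FIRST(α) ∩ FIRST(β) ≠ ∅ (with ε ∈ FIRST of a nullable right-hand side, so two nullable alternatives also conflict).

Productions for S:
  S → / y y: FIRST = { '/' }
  S → id S id: FIRST = { 'id' }
  S → id C: FIRST = { 'id' }
Productions for C:
  C → / y y: FIRST = { '/' }
  C → ε: FIRST = { ε }

Conflict for S: S → id S id and S → id C
  Overlap: { 'id' }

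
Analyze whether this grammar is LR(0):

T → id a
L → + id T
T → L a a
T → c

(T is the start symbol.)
Augment with T' → T and build the canonical LR(0) collection (I0 = CLOSURE({[T' → . T]}), then GOTO on every symbol after a dot until no new states appear). It has 11 states:
  I0: { [L → . + id T], [T → . L a a], [T → . c], [T → . id a], [T' → . T] }  — shift
  I1: { [L → + . id T] }  — shift
  I2: { [T → L . a a] }  — shift
  I3: { [T' → T .] }  — accept
  I4: { [T → c .] }  — reduce
  I5: { [T → id . a] }  — shift
  I6: { [T → id a .] }  — reduce
  I7: { [T → L a . a] }  — shift
  I8: { [T → L a a .] }  — reduce
  I9: { [L → + id . T], [L → . + id T], [T → . L a a], [T → . c], [T → . id a] }  — shift
  I10: { [L → + id T .] }  — reduce

Every state is either a pure shift/goto state or contains exactly one complete item and nothing to shift — no conflicts. The grammar is LR(0).

Answer: Yes, the grammar is LR(0)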